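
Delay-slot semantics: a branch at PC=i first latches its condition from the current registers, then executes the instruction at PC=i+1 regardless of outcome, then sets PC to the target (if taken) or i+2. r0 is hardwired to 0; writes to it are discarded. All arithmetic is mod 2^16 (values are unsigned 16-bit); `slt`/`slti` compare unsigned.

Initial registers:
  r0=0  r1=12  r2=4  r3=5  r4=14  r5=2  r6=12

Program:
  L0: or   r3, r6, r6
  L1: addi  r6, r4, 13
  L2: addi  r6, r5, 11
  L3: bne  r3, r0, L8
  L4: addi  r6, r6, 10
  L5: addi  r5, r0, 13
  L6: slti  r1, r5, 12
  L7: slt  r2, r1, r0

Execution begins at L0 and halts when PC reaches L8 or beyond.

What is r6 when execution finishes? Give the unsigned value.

23

PC=0  or   r3, r6, r6        | r0=0 r1=12 r2=4 r3=12 r4=14 r5=2 r6=12
PC=1  addi  r6, r4, 13       | r0=0 r1=12 r2=4 r3=12 r4=14 r5=2 r6=27
PC=2  addi  r6, r5, 11       | r0=0 r1=12 r2=4 r3=12 r4=14 r5=2 r6=13
PC=3  bne  r3, r0, L8        | r0=0 r1=12 r2=4 r3=12 r4=14 r5=2 r6=13  [TAKEN]
PC=4  addi  r6, r6, 10       | r0=0 r1=12 r2=4 r3=12 r4=14 r5=2 r6=23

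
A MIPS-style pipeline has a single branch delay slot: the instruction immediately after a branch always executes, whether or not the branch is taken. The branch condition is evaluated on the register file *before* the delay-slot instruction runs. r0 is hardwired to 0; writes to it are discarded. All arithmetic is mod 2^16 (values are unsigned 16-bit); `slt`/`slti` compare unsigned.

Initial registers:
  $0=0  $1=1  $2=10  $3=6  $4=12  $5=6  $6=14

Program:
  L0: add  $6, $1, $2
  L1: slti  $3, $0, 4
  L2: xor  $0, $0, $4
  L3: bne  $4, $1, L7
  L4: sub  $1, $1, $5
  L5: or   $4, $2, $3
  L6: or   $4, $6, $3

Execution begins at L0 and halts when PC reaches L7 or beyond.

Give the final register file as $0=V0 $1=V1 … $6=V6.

$0=0 $1=65531 $2=10 $3=1 $4=12 $5=6 $6=11

#0 add  $6, $1, $2 ; 0/1/10/6/12/6/11
#1 slti  $3, $0, 4 ; 0/1/10/1/12/6/11
#2 xor  $0, $0, $4 ; 0/1/10/1/12/6/11
#3 bne  $4, $1, L7 ; 0/1/10/1/12/6/11 ; →target
#4 sub  $1, $1, $5 ; 0/65531/10/1/12/6/11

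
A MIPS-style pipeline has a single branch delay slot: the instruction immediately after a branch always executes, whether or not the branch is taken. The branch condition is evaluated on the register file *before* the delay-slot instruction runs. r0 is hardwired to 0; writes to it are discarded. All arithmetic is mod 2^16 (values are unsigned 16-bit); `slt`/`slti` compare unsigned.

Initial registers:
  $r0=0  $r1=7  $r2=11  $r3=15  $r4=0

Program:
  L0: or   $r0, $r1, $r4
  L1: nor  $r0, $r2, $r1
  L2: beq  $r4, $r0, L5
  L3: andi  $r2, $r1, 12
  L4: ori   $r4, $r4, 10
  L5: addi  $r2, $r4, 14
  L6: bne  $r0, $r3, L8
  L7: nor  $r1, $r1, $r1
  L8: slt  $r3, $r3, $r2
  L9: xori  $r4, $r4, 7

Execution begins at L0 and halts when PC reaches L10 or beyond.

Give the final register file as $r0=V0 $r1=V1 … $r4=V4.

  step pc=0: or   $r0, $r1, $r4  regs=(0,7,11,15,0)
  step pc=1: nor  $r0, $r2, $r1  regs=(0,7,11,15,0)
  step pc=2: beq  $r4, $r0, L5  cond=T  regs=(0,7,11,15,0)
  step pc=3: andi  $r2, $r1, 12  regs=(0,7,4,15,0)
  step pc=5: addi  $r2, $r4, 14  regs=(0,7,14,15,0)
  step pc=6: bne  $r0, $r3, L8  cond=T  regs=(0,7,14,15,0)
  step pc=7: nor  $r1, $r1, $r1  regs=(0,65528,14,15,0)
  step pc=8: slt  $r3, $r3, $r2  regs=(0,65528,14,0,0)
  step pc=9: xori  $r4, $r4, 7  regs=(0,65528,14,0,7)

$r0=0 $r1=65528 $r2=14 $r3=0 $r4=7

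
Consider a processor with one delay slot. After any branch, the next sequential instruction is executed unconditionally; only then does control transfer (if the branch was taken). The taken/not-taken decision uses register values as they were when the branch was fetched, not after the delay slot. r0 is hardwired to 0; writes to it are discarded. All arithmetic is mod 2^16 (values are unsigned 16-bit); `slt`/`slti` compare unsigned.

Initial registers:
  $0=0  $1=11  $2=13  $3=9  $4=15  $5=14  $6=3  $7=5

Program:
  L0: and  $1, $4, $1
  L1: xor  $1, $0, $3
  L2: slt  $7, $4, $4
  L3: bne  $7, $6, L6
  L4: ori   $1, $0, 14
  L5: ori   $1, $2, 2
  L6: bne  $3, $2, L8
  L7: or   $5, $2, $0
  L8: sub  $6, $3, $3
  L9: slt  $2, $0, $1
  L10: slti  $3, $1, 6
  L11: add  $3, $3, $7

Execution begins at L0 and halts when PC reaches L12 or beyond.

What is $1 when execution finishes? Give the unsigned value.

  step pc=0: and  $1, $4, $1  regs=(0,11,13,9,15,14,3,5)
  step pc=1: xor  $1, $0, $3  regs=(0,9,13,9,15,14,3,5)
  step pc=2: slt  $7, $4, $4  regs=(0,9,13,9,15,14,3,0)
  step pc=3: bne  $7, $6, L6  cond=T  regs=(0,9,13,9,15,14,3,0)
  step pc=4: ori   $1, $0, 14  regs=(0,14,13,9,15,14,3,0)
  step pc=6: bne  $3, $2, L8  cond=T  regs=(0,14,13,9,15,14,3,0)
  step pc=7: or   $5, $2, $0  regs=(0,14,13,9,15,13,3,0)
  step pc=8: sub  $6, $3, $3  regs=(0,14,13,9,15,13,0,0)
  step pc=9: slt  $2, $0, $1  regs=(0,14,1,9,15,13,0,0)
  step pc=10: slti  $3, $1, 6  regs=(0,14,1,0,15,13,0,0)
  step pc=11: add  $3, $3, $7  regs=(0,14,1,0,15,13,0,0)

14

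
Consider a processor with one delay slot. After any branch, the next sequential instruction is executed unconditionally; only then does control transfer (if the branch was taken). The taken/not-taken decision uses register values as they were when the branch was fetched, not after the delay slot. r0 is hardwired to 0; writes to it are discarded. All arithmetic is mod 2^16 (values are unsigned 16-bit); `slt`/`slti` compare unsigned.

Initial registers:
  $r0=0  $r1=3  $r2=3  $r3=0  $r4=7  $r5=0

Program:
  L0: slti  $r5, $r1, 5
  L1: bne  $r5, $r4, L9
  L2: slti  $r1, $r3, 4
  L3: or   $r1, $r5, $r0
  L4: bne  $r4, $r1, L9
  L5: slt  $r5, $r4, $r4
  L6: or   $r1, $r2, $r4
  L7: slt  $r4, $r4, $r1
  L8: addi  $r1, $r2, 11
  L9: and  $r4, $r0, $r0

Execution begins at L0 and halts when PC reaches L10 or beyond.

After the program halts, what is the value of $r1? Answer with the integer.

1

PC=0  slti  $r5, $r1, 5      | $r0=0 $r1=3 $r2=3 $r3=0 $r4=7 $r5=1
PC=1  bne  $r5, $r4, L9      | $r0=0 $r1=3 $r2=3 $r3=0 $r4=7 $r5=1  [TAKEN]
PC=2  slti  $r1, $r3, 4      | $r0=0 $r1=1 $r2=3 $r3=0 $r4=7 $r5=1
PC=9  and  $r4, $r0, $r0     | $r0=0 $r1=1 $r2=3 $r3=0 $r4=0 $r5=1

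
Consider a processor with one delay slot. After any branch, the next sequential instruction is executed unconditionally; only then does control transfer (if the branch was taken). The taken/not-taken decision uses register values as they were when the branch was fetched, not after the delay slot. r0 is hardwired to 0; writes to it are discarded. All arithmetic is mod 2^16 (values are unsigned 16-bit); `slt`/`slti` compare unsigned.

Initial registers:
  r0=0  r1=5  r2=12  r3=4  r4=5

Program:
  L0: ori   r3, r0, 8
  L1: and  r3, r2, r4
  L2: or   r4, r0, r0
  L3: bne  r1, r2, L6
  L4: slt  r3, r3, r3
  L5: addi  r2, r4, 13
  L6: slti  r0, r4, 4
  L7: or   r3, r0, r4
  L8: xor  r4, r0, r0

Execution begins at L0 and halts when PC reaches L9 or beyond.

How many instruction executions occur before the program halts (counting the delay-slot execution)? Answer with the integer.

8

#0 ori   r3, r0, 8 ; 0/5/12/8/5
#1 and  r3, r2, r4 ; 0/5/12/4/5
#2 or   r4, r0, r0 ; 0/5/12/4/0
#3 bne  r1, r2, L6 ; 0/5/12/4/0 ; →target
#4 slt  r3, r3, r3 ; 0/5/12/0/0
#6 slti  r0, r4, 4 ; 0/5/12/0/0
#7 or   r3, r0, r4 ; 0/5/12/0/0
#8 xor  r4, r0, r0 ; 0/5/12/0/0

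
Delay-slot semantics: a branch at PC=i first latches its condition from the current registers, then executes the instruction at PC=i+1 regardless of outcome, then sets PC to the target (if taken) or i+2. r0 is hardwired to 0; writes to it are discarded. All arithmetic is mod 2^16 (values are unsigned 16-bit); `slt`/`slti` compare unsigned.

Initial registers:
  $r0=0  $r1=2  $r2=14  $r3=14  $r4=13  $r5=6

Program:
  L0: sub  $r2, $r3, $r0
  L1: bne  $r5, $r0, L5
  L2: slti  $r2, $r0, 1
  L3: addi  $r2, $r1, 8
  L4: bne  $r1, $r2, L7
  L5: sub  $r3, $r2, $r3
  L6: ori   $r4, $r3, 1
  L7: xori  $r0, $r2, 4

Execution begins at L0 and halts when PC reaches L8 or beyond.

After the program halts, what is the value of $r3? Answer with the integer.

65523

#0 sub  $r2, $r3, $r0 ; 0/2/14/14/13/6
#1 bne  $r5, $r0, L5 ; 0/2/14/14/13/6 ; →target
#2 slti  $r2, $r0, 1 ; 0/2/1/14/13/6
#5 sub  $r3, $r2, $r3 ; 0/2/1/65523/13/6
#6 ori   $r4, $r3, 1 ; 0/2/1/65523/65523/6
#7 xori  $r0, $r2, 4 ; 0/2/1/65523/65523/6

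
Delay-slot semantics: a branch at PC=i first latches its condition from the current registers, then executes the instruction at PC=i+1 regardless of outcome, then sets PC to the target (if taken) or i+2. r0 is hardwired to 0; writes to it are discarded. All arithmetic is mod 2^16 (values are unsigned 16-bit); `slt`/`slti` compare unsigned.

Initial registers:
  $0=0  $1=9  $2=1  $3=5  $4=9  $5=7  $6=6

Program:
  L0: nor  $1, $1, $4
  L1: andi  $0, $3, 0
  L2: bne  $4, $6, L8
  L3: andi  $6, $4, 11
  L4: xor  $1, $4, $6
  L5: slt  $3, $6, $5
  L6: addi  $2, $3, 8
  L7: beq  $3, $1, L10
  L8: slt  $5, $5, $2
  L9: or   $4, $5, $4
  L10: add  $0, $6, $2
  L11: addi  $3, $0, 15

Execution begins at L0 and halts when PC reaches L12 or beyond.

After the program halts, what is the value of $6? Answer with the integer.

[0] nor  $1, $1, $4  →  {$0:0, $1:65526, $2:1, $3:5, $4:9, $5:7, $6:6}
[1] andi  $0, $3, 0  →  {$0:0, $1:65526, $2:1, $3:5, $4:9, $5:7, $6:6}
[2] bne  $4, $6, L8  →  {$0:0, $1:65526, $2:1, $3:5, $4:9, $5:7, $6:6}  ⟨branch taken⟩
[3] andi  $6, $4, 11  →  {$0:0, $1:65526, $2:1, $3:5, $4:9, $5:7, $6:9}
[8] slt  $5, $5, $2  →  {$0:0, $1:65526, $2:1, $3:5, $4:9, $5:0, $6:9}
[9] or   $4, $5, $4  →  {$0:0, $1:65526, $2:1, $3:5, $4:9, $5:0, $6:9}
[10] add  $0, $6, $2  →  {$0:0, $1:65526, $2:1, $3:5, $4:9, $5:0, $6:9}
[11] addi  $3, $0, 15  →  {$0:0, $1:65526, $2:1, $3:15, $4:9, $5:0, $6:9}

9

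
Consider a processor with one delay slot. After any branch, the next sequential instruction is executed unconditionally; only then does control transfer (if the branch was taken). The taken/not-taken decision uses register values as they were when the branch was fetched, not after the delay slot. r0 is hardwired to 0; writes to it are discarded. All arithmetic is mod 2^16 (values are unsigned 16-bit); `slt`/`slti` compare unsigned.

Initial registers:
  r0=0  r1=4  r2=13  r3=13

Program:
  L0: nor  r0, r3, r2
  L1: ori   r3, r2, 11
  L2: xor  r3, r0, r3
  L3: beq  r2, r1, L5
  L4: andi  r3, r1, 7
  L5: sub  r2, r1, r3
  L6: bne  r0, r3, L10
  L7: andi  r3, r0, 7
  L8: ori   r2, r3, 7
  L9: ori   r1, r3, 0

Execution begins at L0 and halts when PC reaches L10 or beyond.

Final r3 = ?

#0 nor  r0, r3, r2 ; 0/4/13/13
#1 ori   r3, r2, 11 ; 0/4/13/15
#2 xor  r3, r0, r3 ; 0/4/13/15
#3 beq  r2, r1, L5 ; 0/4/13/15 ; →fallthru
#4 andi  r3, r1, 7 ; 0/4/13/4
#5 sub  r2, r1, r3 ; 0/4/0/4
#6 bne  r0, r3, L10 ; 0/4/0/4 ; →target
#7 andi  r3, r0, 7 ; 0/4/0/0

0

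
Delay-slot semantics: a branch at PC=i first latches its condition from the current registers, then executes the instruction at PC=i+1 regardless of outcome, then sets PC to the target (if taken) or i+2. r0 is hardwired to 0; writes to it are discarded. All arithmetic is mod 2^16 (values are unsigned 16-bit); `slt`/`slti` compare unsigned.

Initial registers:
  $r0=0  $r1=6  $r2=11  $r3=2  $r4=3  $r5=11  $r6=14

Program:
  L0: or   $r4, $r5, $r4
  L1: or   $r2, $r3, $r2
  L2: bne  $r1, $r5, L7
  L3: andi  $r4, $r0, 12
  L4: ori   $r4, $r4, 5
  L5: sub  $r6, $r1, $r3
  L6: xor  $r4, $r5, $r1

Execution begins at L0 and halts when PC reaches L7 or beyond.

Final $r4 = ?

PC=0  or   $r4, $r5, $r4     | $r0=0 $r1=6 $r2=11 $r3=2 $r4=11 $r5=11 $r6=14
PC=1  or   $r2, $r3, $r2     | $r0=0 $r1=6 $r2=11 $r3=2 $r4=11 $r5=11 $r6=14
PC=2  bne  $r1, $r5, L7      | $r0=0 $r1=6 $r2=11 $r3=2 $r4=11 $r5=11 $r6=14  [TAKEN]
PC=3  andi  $r4, $r0, 12     | $r0=0 $r1=6 $r2=11 $r3=2 $r4=0 $r5=11 $r6=14

0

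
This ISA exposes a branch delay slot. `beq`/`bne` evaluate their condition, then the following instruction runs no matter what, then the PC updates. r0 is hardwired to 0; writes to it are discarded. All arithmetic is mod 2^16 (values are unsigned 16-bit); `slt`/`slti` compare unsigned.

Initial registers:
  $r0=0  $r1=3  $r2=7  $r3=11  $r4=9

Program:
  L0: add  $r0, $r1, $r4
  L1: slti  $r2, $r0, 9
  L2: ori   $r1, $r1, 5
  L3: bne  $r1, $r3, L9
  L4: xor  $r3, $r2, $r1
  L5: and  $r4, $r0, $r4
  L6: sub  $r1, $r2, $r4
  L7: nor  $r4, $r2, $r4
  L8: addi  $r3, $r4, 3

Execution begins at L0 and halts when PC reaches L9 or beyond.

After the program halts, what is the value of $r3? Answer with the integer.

[0] add  $r0, $r1, $r4  →  {$r0:0, $r1:3, $r2:7, $r3:11, $r4:9}
[1] slti  $r2, $r0, 9  →  {$r0:0, $r1:3, $r2:1, $r3:11, $r4:9}
[2] ori   $r1, $r1, 5  →  {$r0:0, $r1:7, $r2:1, $r3:11, $r4:9}
[3] bne  $r1, $r3, L9  →  {$r0:0, $r1:7, $r2:1, $r3:11, $r4:9}  ⟨branch taken⟩
[4] xor  $r3, $r2, $r1  →  {$r0:0, $r1:7, $r2:1, $r3:6, $r4:9}

6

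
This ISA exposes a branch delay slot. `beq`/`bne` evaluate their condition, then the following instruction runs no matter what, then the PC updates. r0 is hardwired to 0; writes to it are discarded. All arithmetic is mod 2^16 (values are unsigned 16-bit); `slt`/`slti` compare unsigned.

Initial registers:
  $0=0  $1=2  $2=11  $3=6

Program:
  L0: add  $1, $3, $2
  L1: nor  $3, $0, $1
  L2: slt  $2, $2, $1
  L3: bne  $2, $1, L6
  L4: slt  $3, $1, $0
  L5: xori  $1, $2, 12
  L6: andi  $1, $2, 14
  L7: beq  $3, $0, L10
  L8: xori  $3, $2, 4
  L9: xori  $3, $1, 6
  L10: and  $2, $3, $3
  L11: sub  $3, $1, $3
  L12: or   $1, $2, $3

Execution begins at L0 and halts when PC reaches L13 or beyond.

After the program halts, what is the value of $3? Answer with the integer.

  step pc=0: add  $1, $3, $2  regs=(0,17,11,6)
  step pc=1: nor  $3, $0, $1  regs=(0,17,11,65518)
  step pc=2: slt  $2, $2, $1  regs=(0,17,1,65518)
  step pc=3: bne  $2, $1, L6  cond=T  regs=(0,17,1,65518)
  step pc=4: slt  $3, $1, $0  regs=(0,17,1,0)
  step pc=6: andi  $1, $2, 14  regs=(0,0,1,0)
  step pc=7: beq  $3, $0, L10  cond=T  regs=(0,0,1,0)
  step pc=8: xori  $3, $2, 4  regs=(0,0,1,5)
  step pc=10: and  $2, $3, $3  regs=(0,0,5,5)
  step pc=11: sub  $3, $1, $3  regs=(0,0,5,65531)
  step pc=12: or   $1, $2, $3  regs=(0,65535,5,65531)

65531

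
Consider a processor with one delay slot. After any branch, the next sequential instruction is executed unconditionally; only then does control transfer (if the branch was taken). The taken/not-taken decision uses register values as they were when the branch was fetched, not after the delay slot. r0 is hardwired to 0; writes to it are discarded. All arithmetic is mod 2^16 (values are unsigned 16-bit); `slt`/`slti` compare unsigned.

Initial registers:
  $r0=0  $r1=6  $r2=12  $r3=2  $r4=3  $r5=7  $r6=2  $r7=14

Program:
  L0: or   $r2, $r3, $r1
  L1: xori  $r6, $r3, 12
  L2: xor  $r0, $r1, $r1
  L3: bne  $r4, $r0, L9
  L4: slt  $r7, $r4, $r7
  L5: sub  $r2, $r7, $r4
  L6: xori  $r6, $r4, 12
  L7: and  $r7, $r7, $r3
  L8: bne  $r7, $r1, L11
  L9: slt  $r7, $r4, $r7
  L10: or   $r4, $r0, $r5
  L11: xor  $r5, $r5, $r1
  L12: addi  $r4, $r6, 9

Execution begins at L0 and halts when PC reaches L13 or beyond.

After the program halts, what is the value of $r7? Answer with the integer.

  step pc=0: or   $r2, $r3, $r1  regs=(0,6,6,2,3,7,2,14)
  step pc=1: xori  $r6, $r3, 12  regs=(0,6,6,2,3,7,14,14)
  step pc=2: xor  $r0, $r1, $r1  regs=(0,6,6,2,3,7,14,14)
  step pc=3: bne  $r4, $r0, L9  cond=T  regs=(0,6,6,2,3,7,14,14)
  step pc=4: slt  $r7, $r4, $r7  regs=(0,6,6,2,3,7,14,1)
  step pc=9: slt  $r7, $r4, $r7  regs=(0,6,6,2,3,7,14,0)
  step pc=10: or   $r4, $r0, $r5  regs=(0,6,6,2,7,7,14,0)
  step pc=11: xor  $r5, $r5, $r1  regs=(0,6,6,2,7,1,14,0)
  step pc=12: addi  $r4, $r6, 9  regs=(0,6,6,2,23,1,14,0)

0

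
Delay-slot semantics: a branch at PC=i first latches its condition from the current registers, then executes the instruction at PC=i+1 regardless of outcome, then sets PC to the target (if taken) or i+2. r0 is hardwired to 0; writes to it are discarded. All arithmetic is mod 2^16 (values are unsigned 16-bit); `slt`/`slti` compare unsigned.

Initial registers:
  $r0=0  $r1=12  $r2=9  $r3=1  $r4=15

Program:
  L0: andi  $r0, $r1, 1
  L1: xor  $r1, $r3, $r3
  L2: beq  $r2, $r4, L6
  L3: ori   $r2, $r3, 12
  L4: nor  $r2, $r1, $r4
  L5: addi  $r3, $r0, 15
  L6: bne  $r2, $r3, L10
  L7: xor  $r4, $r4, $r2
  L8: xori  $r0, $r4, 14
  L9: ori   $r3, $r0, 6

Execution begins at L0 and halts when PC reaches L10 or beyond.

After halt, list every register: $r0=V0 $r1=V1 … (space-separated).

  step pc=0: andi  $r0, $r1, 1  regs=(0,12,9,1,15)
  step pc=1: xor  $r1, $r3, $r3  regs=(0,0,9,1,15)
  step pc=2: beq  $r2, $r4, L6  cond=F  regs=(0,0,9,1,15)
  step pc=3: ori   $r2, $r3, 12  regs=(0,0,13,1,15)
  step pc=4: nor  $r2, $r1, $r4  regs=(0,0,65520,1,15)
  step pc=5: addi  $r3, $r0, 15  regs=(0,0,65520,15,15)
  step pc=6: bne  $r2, $r3, L10  cond=T  regs=(0,0,65520,15,15)
  step pc=7: xor  $r4, $r4, $r2  regs=(0,0,65520,15,65535)

$r0=0 $r1=0 $r2=65520 $r3=15 $r4=65535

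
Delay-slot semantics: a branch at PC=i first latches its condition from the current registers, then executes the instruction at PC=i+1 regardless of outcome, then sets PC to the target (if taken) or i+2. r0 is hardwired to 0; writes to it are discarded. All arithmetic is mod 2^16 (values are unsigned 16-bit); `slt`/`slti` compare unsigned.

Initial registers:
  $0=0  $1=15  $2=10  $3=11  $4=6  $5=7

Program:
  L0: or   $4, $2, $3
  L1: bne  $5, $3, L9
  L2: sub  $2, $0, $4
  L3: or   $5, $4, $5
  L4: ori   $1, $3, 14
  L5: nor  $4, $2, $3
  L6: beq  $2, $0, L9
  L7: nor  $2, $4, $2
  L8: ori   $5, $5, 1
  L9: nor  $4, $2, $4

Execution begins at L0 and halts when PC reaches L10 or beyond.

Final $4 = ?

0

  step pc=0: or   $4, $2, $3  regs=(0,15,10,11,11,7)
  step pc=1: bne  $5, $3, L9  cond=T  regs=(0,15,10,11,11,7)
  step pc=2: sub  $2, $0, $4  regs=(0,15,65525,11,11,7)
  step pc=9: nor  $4, $2, $4  regs=(0,15,65525,11,0,7)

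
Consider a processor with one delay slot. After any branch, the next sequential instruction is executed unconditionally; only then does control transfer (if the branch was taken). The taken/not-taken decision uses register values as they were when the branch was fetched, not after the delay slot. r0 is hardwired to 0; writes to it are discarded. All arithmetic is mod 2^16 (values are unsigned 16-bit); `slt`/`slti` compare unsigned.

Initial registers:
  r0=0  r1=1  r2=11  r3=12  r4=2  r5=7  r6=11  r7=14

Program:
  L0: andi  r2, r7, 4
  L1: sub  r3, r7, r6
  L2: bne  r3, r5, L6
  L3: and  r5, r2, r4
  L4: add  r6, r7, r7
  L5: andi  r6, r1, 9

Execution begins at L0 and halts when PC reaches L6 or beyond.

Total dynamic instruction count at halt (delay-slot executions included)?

4

  step pc=0: andi  r2, r7, 4  regs=(0,1,4,12,2,7,11,14)
  step pc=1: sub  r3, r7, r6  regs=(0,1,4,3,2,7,11,14)
  step pc=2: bne  r3, r5, L6  cond=T  regs=(0,1,4,3,2,7,11,14)
  step pc=3: and  r5, r2, r4  regs=(0,1,4,3,2,0,11,14)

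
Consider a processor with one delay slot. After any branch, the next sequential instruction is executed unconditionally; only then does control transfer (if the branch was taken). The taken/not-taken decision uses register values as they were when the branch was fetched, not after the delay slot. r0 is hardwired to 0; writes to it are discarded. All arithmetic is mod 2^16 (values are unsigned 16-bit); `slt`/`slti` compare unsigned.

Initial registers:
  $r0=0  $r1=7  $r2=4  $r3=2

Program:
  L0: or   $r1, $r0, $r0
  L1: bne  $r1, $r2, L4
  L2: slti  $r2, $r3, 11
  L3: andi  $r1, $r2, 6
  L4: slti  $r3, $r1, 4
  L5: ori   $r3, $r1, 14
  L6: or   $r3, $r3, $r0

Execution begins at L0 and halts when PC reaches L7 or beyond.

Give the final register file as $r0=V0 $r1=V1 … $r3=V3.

PC=0  or   $r1, $r0, $r0     | $r0=0 $r1=0 $r2=4 $r3=2
PC=1  bne  $r1, $r2, L4      | $r0=0 $r1=0 $r2=4 $r3=2  [TAKEN]
PC=2  slti  $r2, $r3, 11     | $r0=0 $r1=0 $r2=1 $r3=2
PC=4  slti  $r3, $r1, 4      | $r0=0 $r1=0 $r2=1 $r3=1
PC=5  ori   $r3, $r1, 14     | $r0=0 $r1=0 $r2=1 $r3=14
PC=6  or   $r3, $r3, $r0     | $r0=0 $r1=0 $r2=1 $r3=14

$r0=0 $r1=0 $r2=1 $r3=14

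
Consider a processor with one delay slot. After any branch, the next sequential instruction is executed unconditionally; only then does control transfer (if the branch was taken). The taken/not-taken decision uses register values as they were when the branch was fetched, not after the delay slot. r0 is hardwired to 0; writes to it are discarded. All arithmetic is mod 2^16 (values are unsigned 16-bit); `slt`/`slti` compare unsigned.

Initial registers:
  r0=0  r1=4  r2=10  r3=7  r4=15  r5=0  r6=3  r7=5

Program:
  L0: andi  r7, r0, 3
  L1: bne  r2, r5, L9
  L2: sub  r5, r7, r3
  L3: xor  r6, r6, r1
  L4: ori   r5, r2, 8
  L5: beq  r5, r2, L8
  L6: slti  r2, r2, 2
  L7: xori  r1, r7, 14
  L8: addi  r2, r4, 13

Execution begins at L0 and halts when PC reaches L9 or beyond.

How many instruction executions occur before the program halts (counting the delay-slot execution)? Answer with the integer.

[0] andi  r7, r0, 3  →  {r0:0, r1:4, r2:10, r3:7, r4:15, r5:0, r6:3, r7:0}
[1] bne  r2, r5, L9  →  {r0:0, r1:4, r2:10, r3:7, r4:15, r5:0, r6:3, r7:0}  ⟨branch taken⟩
[2] sub  r5, r7, r3  →  {r0:0, r1:4, r2:10, r3:7, r4:15, r5:65529, r6:3, r7:0}

3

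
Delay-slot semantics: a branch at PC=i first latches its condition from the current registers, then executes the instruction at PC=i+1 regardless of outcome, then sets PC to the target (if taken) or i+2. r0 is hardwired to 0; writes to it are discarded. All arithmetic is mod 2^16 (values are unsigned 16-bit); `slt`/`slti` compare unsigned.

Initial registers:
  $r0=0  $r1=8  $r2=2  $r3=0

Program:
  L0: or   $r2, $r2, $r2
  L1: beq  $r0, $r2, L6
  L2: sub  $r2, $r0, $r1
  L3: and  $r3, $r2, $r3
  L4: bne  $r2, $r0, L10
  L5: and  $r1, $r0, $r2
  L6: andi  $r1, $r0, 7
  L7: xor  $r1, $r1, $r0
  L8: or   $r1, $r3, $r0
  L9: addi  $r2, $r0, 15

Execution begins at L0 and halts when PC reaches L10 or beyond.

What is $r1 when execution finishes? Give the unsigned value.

  step pc=0: or   $r2, $r2, $r2  regs=(0,8,2,0)
  step pc=1: beq  $r0, $r2, L6  cond=F  regs=(0,8,2,0)
  step pc=2: sub  $r2, $r0, $r1  regs=(0,8,65528,0)
  step pc=3: and  $r3, $r2, $r3  regs=(0,8,65528,0)
  step pc=4: bne  $r2, $r0, L10  cond=T  regs=(0,8,65528,0)
  step pc=5: and  $r1, $r0, $r2  regs=(0,0,65528,0)

0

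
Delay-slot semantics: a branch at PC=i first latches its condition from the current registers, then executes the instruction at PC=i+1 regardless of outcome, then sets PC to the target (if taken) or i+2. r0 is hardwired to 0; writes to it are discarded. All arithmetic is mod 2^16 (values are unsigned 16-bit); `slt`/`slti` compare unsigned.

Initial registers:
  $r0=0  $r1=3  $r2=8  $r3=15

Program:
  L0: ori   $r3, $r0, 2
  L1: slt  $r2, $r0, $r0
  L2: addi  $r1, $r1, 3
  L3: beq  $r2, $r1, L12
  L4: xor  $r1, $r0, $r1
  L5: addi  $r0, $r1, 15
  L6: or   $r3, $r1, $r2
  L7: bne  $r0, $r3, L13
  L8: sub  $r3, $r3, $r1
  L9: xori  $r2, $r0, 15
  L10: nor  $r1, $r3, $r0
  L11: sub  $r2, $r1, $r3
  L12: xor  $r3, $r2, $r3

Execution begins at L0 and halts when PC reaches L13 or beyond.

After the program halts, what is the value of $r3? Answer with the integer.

#0 ori   $r3, $r0, 2 ; 0/3/8/2
#1 slt  $r2, $r0, $r0 ; 0/3/0/2
#2 addi  $r1, $r1, 3 ; 0/6/0/2
#3 beq  $r2, $r1, L12 ; 0/6/0/2 ; →fallthru
#4 xor  $r1, $r0, $r1 ; 0/6/0/2
#5 addi  $r0, $r1, 15 ; 0/6/0/2
#6 or   $r3, $r1, $r2 ; 0/6/0/6
#7 bne  $r0, $r3, L13 ; 0/6/0/6 ; →target
#8 sub  $r3, $r3, $r1 ; 0/6/0/0

0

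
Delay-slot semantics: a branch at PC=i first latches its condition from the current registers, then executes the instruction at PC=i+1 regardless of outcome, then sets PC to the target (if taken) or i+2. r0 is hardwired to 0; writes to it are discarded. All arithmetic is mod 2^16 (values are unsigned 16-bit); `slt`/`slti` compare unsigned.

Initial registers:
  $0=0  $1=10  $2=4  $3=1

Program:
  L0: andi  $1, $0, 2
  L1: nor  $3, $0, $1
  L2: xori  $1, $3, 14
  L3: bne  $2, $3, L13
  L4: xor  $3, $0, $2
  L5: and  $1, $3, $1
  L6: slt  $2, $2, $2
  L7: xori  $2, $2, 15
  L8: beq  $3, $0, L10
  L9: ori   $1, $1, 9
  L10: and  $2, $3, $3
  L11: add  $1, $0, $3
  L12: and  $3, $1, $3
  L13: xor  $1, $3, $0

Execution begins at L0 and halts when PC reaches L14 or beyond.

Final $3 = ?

4

[0] andi  $1, $0, 2  →  {$0:0, $1:0, $2:4, $3:1}
[1] nor  $3, $0, $1  →  {$0:0, $1:0, $2:4, $3:65535}
[2] xori  $1, $3, 14  →  {$0:0, $1:65521, $2:4, $3:65535}
[3] bne  $2, $3, L13  →  {$0:0, $1:65521, $2:4, $3:65535}  ⟨branch taken⟩
[4] xor  $3, $0, $2  →  {$0:0, $1:65521, $2:4, $3:4}
[13] xor  $1, $3, $0  →  {$0:0, $1:4, $2:4, $3:4}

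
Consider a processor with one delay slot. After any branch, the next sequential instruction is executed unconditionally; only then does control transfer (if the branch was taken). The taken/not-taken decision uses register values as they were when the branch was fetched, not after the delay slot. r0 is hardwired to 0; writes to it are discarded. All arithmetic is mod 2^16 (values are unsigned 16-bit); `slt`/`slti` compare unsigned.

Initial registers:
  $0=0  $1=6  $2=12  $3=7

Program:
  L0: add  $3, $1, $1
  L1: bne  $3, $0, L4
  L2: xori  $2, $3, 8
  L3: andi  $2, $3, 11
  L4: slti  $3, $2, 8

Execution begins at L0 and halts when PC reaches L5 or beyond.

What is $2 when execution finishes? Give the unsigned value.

4

[0] add  $3, $1, $1  →  {$0:0, $1:6, $2:12, $3:12}
[1] bne  $3, $0, L4  →  {$0:0, $1:6, $2:12, $3:12}  ⟨branch taken⟩
[2] xori  $2, $3, 8  →  {$0:0, $1:6, $2:4, $3:12}
[4] slti  $3, $2, 8  →  {$0:0, $1:6, $2:4, $3:1}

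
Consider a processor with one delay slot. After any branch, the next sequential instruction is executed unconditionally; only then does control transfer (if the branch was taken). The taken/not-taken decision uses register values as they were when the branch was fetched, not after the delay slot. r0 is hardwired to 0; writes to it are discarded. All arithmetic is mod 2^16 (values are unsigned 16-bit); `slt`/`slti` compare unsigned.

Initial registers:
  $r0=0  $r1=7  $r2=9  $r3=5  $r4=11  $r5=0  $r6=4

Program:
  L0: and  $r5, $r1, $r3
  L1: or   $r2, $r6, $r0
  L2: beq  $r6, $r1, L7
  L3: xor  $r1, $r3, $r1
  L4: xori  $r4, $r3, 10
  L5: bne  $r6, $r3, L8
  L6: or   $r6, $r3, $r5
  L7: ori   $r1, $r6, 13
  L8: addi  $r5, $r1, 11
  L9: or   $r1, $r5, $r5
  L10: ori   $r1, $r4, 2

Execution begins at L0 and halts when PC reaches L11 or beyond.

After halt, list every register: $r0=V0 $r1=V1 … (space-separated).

$r0=0 $r1=15 $r2=4 $r3=5 $r4=15 $r5=13 $r6=5

PC=0  and  $r5, $r1, $r3     | $r0=0 $r1=7 $r2=9 $r3=5 $r4=11 $r5=5 $r6=4
PC=1  or   $r2, $r6, $r0     | $r0=0 $r1=7 $r2=4 $r3=5 $r4=11 $r5=5 $r6=4
PC=2  beq  $r6, $r1, L7      | $r0=0 $r1=7 $r2=4 $r3=5 $r4=11 $r5=5 $r6=4  [not taken]
PC=3  xor  $r1, $r3, $r1     | $r0=0 $r1=2 $r2=4 $r3=5 $r4=11 $r5=5 $r6=4
PC=4  xori  $r4, $r3, 10     | $r0=0 $r1=2 $r2=4 $r3=5 $r4=15 $r5=5 $r6=4
PC=5  bne  $r6, $r3, L8      | $r0=0 $r1=2 $r2=4 $r3=5 $r4=15 $r5=5 $r6=4  [TAKEN]
PC=6  or   $r6, $r3, $r5     | $r0=0 $r1=2 $r2=4 $r3=5 $r4=15 $r5=5 $r6=5
PC=8  addi  $r5, $r1, 11     | $r0=0 $r1=2 $r2=4 $r3=5 $r4=15 $r5=13 $r6=5
PC=9  or   $r1, $r5, $r5     | $r0=0 $r1=13 $r2=4 $r3=5 $r4=15 $r5=13 $r6=5
PC=10 ori   $r1, $r4, 2      | $r0=0 $r1=15 $r2=4 $r3=5 $r4=15 $r5=13 $r6=5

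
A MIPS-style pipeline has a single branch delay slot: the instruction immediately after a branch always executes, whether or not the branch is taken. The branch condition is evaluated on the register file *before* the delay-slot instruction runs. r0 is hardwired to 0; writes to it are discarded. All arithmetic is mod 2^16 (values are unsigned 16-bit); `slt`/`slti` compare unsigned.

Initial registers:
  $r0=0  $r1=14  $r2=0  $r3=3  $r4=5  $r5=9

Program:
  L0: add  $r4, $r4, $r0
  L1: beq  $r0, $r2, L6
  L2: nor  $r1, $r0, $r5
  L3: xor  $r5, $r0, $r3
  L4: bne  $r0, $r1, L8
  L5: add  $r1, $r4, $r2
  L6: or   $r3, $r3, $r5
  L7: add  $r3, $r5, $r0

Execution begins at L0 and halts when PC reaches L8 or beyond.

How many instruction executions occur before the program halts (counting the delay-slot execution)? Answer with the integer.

PC=0  add  $r4, $r4, $r0     | $r0=0 $r1=14 $r2=0 $r3=3 $r4=5 $r5=9
PC=1  beq  $r0, $r2, L6      | $r0=0 $r1=14 $r2=0 $r3=3 $r4=5 $r5=9  [TAKEN]
PC=2  nor  $r1, $r0, $r5     | $r0=0 $r1=65526 $r2=0 $r3=3 $r4=5 $r5=9
PC=6  or   $r3, $r3, $r5     | $r0=0 $r1=65526 $r2=0 $r3=11 $r4=5 $r5=9
PC=7  add  $r3, $r5, $r0     | $r0=0 $r1=65526 $r2=0 $r3=9 $r4=5 $r5=9

5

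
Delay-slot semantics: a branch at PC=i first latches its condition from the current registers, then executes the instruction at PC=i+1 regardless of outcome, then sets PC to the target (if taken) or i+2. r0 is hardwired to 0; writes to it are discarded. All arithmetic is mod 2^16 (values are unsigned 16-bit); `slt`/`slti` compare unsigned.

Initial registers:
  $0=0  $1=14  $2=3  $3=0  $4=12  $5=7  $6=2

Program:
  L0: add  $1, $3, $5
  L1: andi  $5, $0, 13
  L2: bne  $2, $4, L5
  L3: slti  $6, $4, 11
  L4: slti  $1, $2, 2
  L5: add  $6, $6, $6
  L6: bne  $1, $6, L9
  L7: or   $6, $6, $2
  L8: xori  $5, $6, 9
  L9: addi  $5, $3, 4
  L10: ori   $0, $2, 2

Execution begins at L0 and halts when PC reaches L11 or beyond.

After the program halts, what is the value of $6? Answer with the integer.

  step pc=0: add  $1, $3, $5  regs=(0,7,3,0,12,7,2)
  step pc=1: andi  $5, $0, 13  regs=(0,7,3,0,12,0,2)
  step pc=2: bne  $2, $4, L5  cond=T  regs=(0,7,3,0,12,0,2)
  step pc=3: slti  $6, $4, 11  regs=(0,7,3,0,12,0,0)
  step pc=5: add  $6, $6, $6  regs=(0,7,3,0,12,0,0)
  step pc=6: bne  $1, $6, L9  cond=T  regs=(0,7,3,0,12,0,0)
  step pc=7: or   $6, $6, $2  regs=(0,7,3,0,12,0,3)
  step pc=9: addi  $5, $3, 4  regs=(0,7,3,0,12,4,3)
  step pc=10: ori   $0, $2, 2  regs=(0,7,3,0,12,4,3)

3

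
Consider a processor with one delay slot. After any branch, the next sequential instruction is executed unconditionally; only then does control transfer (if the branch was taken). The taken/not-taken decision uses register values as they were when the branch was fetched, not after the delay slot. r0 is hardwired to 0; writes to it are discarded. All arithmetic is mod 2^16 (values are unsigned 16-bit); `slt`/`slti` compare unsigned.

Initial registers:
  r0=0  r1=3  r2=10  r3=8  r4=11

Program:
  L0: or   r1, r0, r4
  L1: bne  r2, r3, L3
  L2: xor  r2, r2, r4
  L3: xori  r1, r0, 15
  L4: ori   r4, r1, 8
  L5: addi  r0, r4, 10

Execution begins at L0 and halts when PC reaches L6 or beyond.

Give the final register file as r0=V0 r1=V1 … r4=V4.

r0=0 r1=15 r2=1 r3=8 r4=15

#0 or   r1, r0, r4 ; 0/11/10/8/11
#1 bne  r2, r3, L3 ; 0/11/10/8/11 ; →target
#2 xor  r2, r2, r4 ; 0/11/1/8/11
#3 xori  r1, r0, 15 ; 0/15/1/8/11
#4 ori   r4, r1, 8 ; 0/15/1/8/15
#5 addi  r0, r4, 10 ; 0/15/1/8/15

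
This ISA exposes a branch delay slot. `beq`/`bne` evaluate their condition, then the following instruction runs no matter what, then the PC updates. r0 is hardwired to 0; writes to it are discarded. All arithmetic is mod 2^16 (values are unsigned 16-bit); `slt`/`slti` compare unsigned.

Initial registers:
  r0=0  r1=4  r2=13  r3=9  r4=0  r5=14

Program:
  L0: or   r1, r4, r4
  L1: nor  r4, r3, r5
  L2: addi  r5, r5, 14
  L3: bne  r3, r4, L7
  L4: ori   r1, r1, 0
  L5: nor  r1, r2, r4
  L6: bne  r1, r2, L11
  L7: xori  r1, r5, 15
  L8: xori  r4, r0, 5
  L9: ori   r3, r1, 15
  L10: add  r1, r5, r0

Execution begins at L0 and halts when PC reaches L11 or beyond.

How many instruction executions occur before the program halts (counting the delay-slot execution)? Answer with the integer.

9

PC=0  or   r1, r4, r4        | r0=0 r1=0 r2=13 r3=9 r4=0 r5=14
PC=1  nor  r4, r3, r5        | r0=0 r1=0 r2=13 r3=9 r4=65520 r5=14
PC=2  addi  r5, r5, 14       | r0=0 r1=0 r2=13 r3=9 r4=65520 r5=28
PC=3  bne  r3, r4, L7        | r0=0 r1=0 r2=13 r3=9 r4=65520 r5=28  [TAKEN]
PC=4  ori   r1, r1, 0        | r0=0 r1=0 r2=13 r3=9 r4=65520 r5=28
PC=7  xori  r1, r5, 15       | r0=0 r1=19 r2=13 r3=9 r4=65520 r5=28
PC=8  xori  r4, r0, 5        | r0=0 r1=19 r2=13 r3=9 r4=5 r5=28
PC=9  ori   r3, r1, 15       | r0=0 r1=19 r2=13 r3=31 r4=5 r5=28
PC=10 add  r1, r5, r0        | r0=0 r1=28 r2=13 r3=31 r4=5 r5=28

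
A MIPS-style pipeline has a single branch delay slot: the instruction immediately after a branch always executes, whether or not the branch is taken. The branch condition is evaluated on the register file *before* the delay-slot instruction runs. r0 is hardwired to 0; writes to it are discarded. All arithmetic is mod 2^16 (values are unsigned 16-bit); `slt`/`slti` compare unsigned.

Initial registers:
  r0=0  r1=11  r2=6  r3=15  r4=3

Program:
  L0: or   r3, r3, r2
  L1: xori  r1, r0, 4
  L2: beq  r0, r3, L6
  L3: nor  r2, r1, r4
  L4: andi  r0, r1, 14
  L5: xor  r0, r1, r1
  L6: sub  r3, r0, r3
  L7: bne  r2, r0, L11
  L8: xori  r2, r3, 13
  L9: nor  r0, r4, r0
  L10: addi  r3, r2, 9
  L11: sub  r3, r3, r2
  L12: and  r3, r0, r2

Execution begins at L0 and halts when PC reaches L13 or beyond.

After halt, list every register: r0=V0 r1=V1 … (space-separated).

[0] or   r3, r3, r2  →  {r0:0, r1:11, r2:6, r3:15, r4:3}
[1] xori  r1, r0, 4  →  {r0:0, r1:4, r2:6, r3:15, r4:3}
[2] beq  r0, r3, L6  →  {r0:0, r1:4, r2:6, r3:15, r4:3}  ⟨branch fallthrough⟩
[3] nor  r2, r1, r4  →  {r0:0, r1:4, r2:65528, r3:15, r4:3}
[4] andi  r0, r1, 14  →  {r0:0, r1:4, r2:65528, r3:15, r4:3}
[5] xor  r0, r1, r1  →  {r0:0, r1:4, r2:65528, r3:15, r4:3}
[6] sub  r3, r0, r3  →  {r0:0, r1:4, r2:65528, r3:65521, r4:3}
[7] bne  r2, r0, L11  →  {r0:0, r1:4, r2:65528, r3:65521, r4:3}  ⟨branch taken⟩
[8] xori  r2, r3, 13  →  {r0:0, r1:4, r2:65532, r3:65521, r4:3}
[11] sub  r3, r3, r2  →  {r0:0, r1:4, r2:65532, r3:65525, r4:3}
[12] and  r3, r0, r2  →  {r0:0, r1:4, r2:65532, r3:0, r4:3}

r0=0 r1=4 r2=65532 r3=0 r4=3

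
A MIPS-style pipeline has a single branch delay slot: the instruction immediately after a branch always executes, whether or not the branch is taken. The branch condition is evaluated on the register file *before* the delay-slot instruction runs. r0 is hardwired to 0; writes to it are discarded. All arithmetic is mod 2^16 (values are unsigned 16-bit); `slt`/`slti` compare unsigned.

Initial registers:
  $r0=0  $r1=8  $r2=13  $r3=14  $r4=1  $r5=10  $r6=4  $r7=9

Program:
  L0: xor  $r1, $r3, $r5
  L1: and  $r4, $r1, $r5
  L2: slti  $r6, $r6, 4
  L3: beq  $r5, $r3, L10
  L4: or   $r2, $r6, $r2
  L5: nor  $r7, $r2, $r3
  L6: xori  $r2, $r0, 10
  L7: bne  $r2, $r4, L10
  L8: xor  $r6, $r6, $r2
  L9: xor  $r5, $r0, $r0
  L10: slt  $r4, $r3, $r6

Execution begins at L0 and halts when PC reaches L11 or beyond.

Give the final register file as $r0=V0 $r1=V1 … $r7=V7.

[0] xor  $r1, $r3, $r5  →  {$r0:0, $r1:4, $r2:13, $r3:14, $r4:1, $r5:10, $r6:4, $r7:9}
[1] and  $r4, $r1, $r5  →  {$r0:0, $r1:4, $r2:13, $r3:14, $r4:0, $r5:10, $r6:4, $r7:9}
[2] slti  $r6, $r6, 4  →  {$r0:0, $r1:4, $r2:13, $r3:14, $r4:0, $r5:10, $r6:0, $r7:9}
[3] beq  $r5, $r3, L10  →  {$r0:0, $r1:4, $r2:13, $r3:14, $r4:0, $r5:10, $r6:0, $r7:9}  ⟨branch fallthrough⟩
[4] or   $r2, $r6, $r2  →  {$r0:0, $r1:4, $r2:13, $r3:14, $r4:0, $r5:10, $r6:0, $r7:9}
[5] nor  $r7, $r2, $r3  →  {$r0:0, $r1:4, $r2:13, $r3:14, $r4:0, $r5:10, $r6:0, $r7:65520}
[6] xori  $r2, $r0, 10  →  {$r0:0, $r1:4, $r2:10, $r3:14, $r4:0, $r5:10, $r6:0, $r7:65520}
[7] bne  $r2, $r4, L10  →  {$r0:0, $r1:4, $r2:10, $r3:14, $r4:0, $r5:10, $r6:0, $r7:65520}  ⟨branch taken⟩
[8] xor  $r6, $r6, $r2  →  {$r0:0, $r1:4, $r2:10, $r3:14, $r4:0, $r5:10, $r6:10, $r7:65520}
[10] slt  $r4, $r3, $r6  →  {$r0:0, $r1:4, $r2:10, $r3:14, $r4:0, $r5:10, $r6:10, $r7:65520}

$r0=0 $r1=4 $r2=10 $r3=14 $r4=0 $r5=10 $r6=10 $r7=65520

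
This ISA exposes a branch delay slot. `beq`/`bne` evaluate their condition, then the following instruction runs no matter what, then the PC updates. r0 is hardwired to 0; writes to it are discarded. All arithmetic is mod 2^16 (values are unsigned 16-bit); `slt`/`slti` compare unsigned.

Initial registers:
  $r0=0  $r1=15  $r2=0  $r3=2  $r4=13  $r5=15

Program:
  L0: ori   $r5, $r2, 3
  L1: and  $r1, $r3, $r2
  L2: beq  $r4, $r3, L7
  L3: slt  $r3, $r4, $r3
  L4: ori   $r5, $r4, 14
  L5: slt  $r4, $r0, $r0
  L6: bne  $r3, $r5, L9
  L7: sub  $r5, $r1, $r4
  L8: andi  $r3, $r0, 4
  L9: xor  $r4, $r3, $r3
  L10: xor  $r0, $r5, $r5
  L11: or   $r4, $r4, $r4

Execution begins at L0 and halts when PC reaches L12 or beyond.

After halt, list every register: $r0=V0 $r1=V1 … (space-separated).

$r0=0 $r1=0 $r2=0 $r3=0 $r4=0 $r5=0

[0] ori   $r5, $r2, 3  →  {$r0:0, $r1:15, $r2:0, $r3:2, $r4:13, $r5:3}
[1] and  $r1, $r3, $r2  →  {$r0:0, $r1:0, $r2:0, $r3:2, $r4:13, $r5:3}
[2] beq  $r4, $r3, L7  →  {$r0:0, $r1:0, $r2:0, $r3:2, $r4:13, $r5:3}  ⟨branch fallthrough⟩
[3] slt  $r3, $r4, $r3  →  {$r0:0, $r1:0, $r2:0, $r3:0, $r4:13, $r5:3}
[4] ori   $r5, $r4, 14  →  {$r0:0, $r1:0, $r2:0, $r3:0, $r4:13, $r5:15}
[5] slt  $r4, $r0, $r0  →  {$r0:0, $r1:0, $r2:0, $r3:0, $r4:0, $r5:15}
[6] bne  $r3, $r5, L9  →  {$r0:0, $r1:0, $r2:0, $r3:0, $r4:0, $r5:15}  ⟨branch taken⟩
[7] sub  $r5, $r1, $r4  →  {$r0:0, $r1:0, $r2:0, $r3:0, $r4:0, $r5:0}
[9] xor  $r4, $r3, $r3  →  {$r0:0, $r1:0, $r2:0, $r3:0, $r4:0, $r5:0}
[10] xor  $r0, $r5, $r5  →  {$r0:0, $r1:0, $r2:0, $r3:0, $r4:0, $r5:0}
[11] or   $r4, $r4, $r4  →  {$r0:0, $r1:0, $r2:0, $r3:0, $r4:0, $r5:0}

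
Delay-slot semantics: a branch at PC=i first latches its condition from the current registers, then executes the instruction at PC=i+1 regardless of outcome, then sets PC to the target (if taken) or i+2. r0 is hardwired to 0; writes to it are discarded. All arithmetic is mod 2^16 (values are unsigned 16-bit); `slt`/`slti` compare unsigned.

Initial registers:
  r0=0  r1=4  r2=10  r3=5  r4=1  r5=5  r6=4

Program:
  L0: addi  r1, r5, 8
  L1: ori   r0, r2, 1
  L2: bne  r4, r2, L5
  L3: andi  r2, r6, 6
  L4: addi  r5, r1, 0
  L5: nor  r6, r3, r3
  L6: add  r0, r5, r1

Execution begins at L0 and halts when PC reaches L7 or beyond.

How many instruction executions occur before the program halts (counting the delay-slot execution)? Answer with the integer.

  step pc=0: addi  r1, r5, 8  regs=(0,13,10,5,1,5,4)
  step pc=1: ori   r0, r2, 1  regs=(0,13,10,5,1,5,4)
  step pc=2: bne  r4, r2, L5  cond=T  regs=(0,13,10,5,1,5,4)
  step pc=3: andi  r2, r6, 6  regs=(0,13,4,5,1,5,4)
  step pc=5: nor  r6, r3, r3  regs=(0,13,4,5,1,5,65530)
  step pc=6: add  r0, r5, r1  regs=(0,13,4,5,1,5,65530)

6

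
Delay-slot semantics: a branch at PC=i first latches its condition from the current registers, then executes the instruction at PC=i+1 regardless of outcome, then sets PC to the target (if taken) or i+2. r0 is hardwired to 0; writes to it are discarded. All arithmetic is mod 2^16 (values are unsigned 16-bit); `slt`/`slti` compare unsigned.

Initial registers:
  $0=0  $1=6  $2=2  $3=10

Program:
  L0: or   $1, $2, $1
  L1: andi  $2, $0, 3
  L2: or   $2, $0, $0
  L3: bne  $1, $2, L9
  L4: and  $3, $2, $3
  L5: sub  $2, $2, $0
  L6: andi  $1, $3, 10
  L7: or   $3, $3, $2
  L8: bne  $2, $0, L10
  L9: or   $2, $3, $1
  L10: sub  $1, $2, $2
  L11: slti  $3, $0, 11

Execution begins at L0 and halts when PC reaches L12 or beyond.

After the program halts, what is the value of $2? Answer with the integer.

6

#0 or   $1, $2, $1 ; 0/6/2/10
#1 andi  $2, $0, 3 ; 0/6/0/10
#2 or   $2, $0, $0 ; 0/6/0/10
#3 bne  $1, $2, L9 ; 0/6/0/10 ; →target
#4 and  $3, $2, $3 ; 0/6/0/0
#9 or   $2, $3, $1 ; 0/6/6/0
#10 sub  $1, $2, $2 ; 0/0/6/0
#11 slti  $3, $0, 11 ; 0/0/6/1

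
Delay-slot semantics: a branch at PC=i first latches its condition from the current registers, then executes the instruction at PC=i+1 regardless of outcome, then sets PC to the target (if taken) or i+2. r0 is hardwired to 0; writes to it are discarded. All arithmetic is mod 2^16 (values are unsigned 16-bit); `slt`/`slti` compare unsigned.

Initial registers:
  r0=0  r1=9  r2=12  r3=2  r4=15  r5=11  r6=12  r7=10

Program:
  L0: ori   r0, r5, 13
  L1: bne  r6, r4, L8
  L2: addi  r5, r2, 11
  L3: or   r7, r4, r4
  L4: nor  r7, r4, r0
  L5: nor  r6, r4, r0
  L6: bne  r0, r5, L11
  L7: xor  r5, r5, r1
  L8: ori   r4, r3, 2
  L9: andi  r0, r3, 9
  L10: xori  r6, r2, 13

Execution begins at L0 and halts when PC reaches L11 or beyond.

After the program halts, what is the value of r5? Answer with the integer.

PC=0  ori   r0, r5, 13       | r0=0 r1=9 r2=12 r3=2 r4=15 r5=11 r6=12 r7=10
PC=1  bne  r6, r4, L8        | r0=0 r1=9 r2=12 r3=2 r4=15 r5=11 r6=12 r7=10  [TAKEN]
PC=2  addi  r5, r2, 11       | r0=0 r1=9 r2=12 r3=2 r4=15 r5=23 r6=12 r7=10
PC=8  ori   r4, r3, 2        | r0=0 r1=9 r2=12 r3=2 r4=2 r5=23 r6=12 r7=10
PC=9  andi  r0, r3, 9        | r0=0 r1=9 r2=12 r3=2 r4=2 r5=23 r6=12 r7=10
PC=10 xori  r6, r2, 13       | r0=0 r1=9 r2=12 r3=2 r4=2 r5=23 r6=1 r7=10

23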